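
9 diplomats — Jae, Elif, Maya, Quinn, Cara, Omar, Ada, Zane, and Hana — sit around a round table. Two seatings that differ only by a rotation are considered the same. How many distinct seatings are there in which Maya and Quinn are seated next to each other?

10080

Glue Maya and Quinn into a block (2 internal orders). Seating 8 units around a circle gives (7)! arrangements.
So 2 × (7)! = 2 × 5040 = 10080.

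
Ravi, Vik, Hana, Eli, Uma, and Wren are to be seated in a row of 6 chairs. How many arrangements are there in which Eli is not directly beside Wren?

480

Of the 6! = 720 arrangements, those with Eli and Wren adjacent number 2 × 5! = 240 (treat the pair as a block with 2 internal orders).
Complementary counting: 720 − 240 = 480.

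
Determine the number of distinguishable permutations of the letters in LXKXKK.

60

The 6 letters of LXKXKK have repeats: K appearing 3 times and X appearing twice.
So there are 6! / (3!·2!) = 60 distinguishable arrangements.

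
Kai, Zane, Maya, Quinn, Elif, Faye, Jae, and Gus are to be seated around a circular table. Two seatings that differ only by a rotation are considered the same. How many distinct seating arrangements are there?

Fix one person's seat to break rotational symmetry; the remaining 7 people can be arranged in (7)! = 5040 ways.

5040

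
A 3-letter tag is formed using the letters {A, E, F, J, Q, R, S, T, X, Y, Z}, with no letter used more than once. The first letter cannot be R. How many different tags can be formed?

The first letter has 11−1 = 10 choices (anything except R).
The remaining 2 letters are filled from the other 10 symbols without repetition: 10 × 9 = 90.
Total: 10 × 90 = 900.

900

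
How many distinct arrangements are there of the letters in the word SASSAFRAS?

The 9 letters of SASSAFRAS have repeats: A appearing 3 times and S appearing 4 times.
So there are 9! / (4!·3!) = 2520 distinguishable arrangements.

2520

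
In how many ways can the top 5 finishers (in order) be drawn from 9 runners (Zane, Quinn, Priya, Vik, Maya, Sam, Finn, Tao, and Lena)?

This is an ordered selection of 5 from 9: P(9,5).
That gives 9 × 8 × 7 × 6 × 5 = 15120.

15120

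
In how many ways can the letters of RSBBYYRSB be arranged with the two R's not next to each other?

Total arrangements of RSBBYYRSB: 9!/(3!·2!·2!·2!) = 7560.
Arrangements with the R's together: treat RR as one letter, giving (8)!/(3!·2!·2!) = 1680.
Hence 7560 − 1680 = 5880.

5880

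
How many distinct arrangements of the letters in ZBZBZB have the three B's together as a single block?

Treat the 3 copies of B as a single block. The multiset to arrange is then {BBB, Z, Z, Z}, 4 items in all.
That gives (4)!/(3!) = 4 arrangements.

4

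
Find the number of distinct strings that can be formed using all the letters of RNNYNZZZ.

1120

The 8 letters of RNNYNZZZ have repeats: N appearing 3 times and Z appearing 3 times.
So there are 8! / (3!·3!) = 1120 distinguishable arrangements.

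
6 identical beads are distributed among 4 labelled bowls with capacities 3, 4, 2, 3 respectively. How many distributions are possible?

40

Without the upper bounds there are C(9,3) = 84 ways to split 6 among 4 bowls.
Subtract solutions that violate a single cap (substitute x_i' = x_i − (cap_i+1)): x_1 ≥ 4 gives C(5,3) = 10; x_2 ≥ 5 gives C(4,3) = 4; x_3 ≥ 3 gives C(6,3) = 20; x_4 ≥ 4 gives C(5,3) = 10. Together 44.
No two caps can be exceeded simultaneously, so the pair terms are all 0.
By inclusion–exclusion the count is 84 − 44 + 0 = 40.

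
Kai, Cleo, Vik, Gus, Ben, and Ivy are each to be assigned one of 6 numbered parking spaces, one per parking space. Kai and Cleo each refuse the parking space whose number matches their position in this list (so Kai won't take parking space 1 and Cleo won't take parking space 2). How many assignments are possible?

Let Aᵢ (for i ∈ {1, 2}) be the placements that put person i in their forbidden parking space. Any j of these fix j positions, leaving (6−j)! ways to fill the rest, and there are C(2,j) ways to pick which j.
By inclusion–exclusion, the number of valid placements is Σ_{j=0}^{2} (−1)^j C(2,j)·(6−j)!.
Computing: 720 − 240 + 24 = 504.

504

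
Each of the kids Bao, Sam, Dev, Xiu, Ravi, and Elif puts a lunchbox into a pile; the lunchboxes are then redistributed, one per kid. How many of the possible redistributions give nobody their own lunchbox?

265

This is the derangement count D_6: permutations of 6 items with no fixed point.
By inclusion–exclusion this is Σ_{j=0}^{6} (−1)^j C(6,j)·(6−j)!.
Computing: 720 − 720 + 360 − 120 + 30 − 6 + 1 = 265.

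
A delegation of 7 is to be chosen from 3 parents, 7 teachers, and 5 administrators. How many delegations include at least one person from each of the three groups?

With no constraint there are C(15,7) = 6435 possible selections.
Subtract selections that omit an entire group: no parents → C(12,7) = 792; no teachers → C(8,7) = 8; no administrators → C(10,7) = 120.
Add back selections omitting two groups (i.e. drawn from a single group): C(3,7) + C(7,7) + C(5,7) = 1.
By inclusion–exclusion: 6435 − 920 + 1 = 5516.

5516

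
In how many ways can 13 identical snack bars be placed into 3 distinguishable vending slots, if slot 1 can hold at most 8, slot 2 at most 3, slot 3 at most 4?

6

By stars and bars, unrestricted non-negative solutions to x_1+…+x_3 = 13 number C(13+2,2) = 105.
Subtract solutions that violate a single cap (substitute x_i' = x_i − (cap_i+1)): x_1 ≥ 9 gives C(6,2) = 15; x_2 ≥ 4 gives C(11,2) = 55; x_3 ≥ 5 gives C(10,2) = 45. Together 115.
Add back pairs where two caps are both exceeded: 1 + 0 + 15 = 16.
By inclusion–exclusion the count is 105 − 115 + 16 = 6.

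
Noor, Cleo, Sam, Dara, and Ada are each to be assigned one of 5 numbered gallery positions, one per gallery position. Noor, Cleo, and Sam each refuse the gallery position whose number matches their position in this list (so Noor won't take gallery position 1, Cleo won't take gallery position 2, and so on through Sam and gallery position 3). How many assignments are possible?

64

Let Aᵢ (for i ∈ {1, 2, 3}) be the placements that put person i in their forbidden gallery position. Any j of these fix j positions, leaving (5−j)! ways to fill the rest, and there are C(3,j) ways to pick which j.
By inclusion–exclusion, the number of valid placements is Σ_{j=0}^{3} (−1)^j C(3,j)·(5−j)!.
Computing: 120 − 72 + 18 − 2 = 64.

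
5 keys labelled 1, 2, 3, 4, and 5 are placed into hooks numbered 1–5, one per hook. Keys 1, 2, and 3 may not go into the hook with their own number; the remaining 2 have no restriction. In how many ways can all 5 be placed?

64

Let Aᵢ (for i ∈ {1, 2, 3}) be the placements that put key i in its forbidden hook. Any j of these fix j positions, leaving (5−j)! ways to fill the rest, and there are C(3,j) ways to pick which j.
By inclusion–exclusion, the number of valid placements is Σ_{j=0}^{3} (−1)^j C(3,j)·(5−j)!.
Computing: 120 − 72 + 18 − 2 = 64.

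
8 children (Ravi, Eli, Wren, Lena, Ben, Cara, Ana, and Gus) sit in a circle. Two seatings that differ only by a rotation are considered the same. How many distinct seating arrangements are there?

5040

Fix one person's seat to break rotational symmetry; the remaining 7 people can be arranged in (7)! = 5040 ways.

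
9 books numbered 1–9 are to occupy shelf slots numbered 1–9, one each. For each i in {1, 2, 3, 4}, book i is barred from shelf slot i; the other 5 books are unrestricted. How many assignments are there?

Let Aᵢ (for 1 ≤ i ≤ 4) be the placements that put book i in its forbidden shelf slot. Any j of these fix j positions, leaving (9−j)! ways to fill the rest, and there are C(4,j) ways to pick which j.
By inclusion–exclusion, the number of valid placements is Σ_{j=0}^{4} (−1)^j C(4,j)·(9−j)!.
Computing: 362880 − 161280 + 30240 − 2880 + 120 = 229080.

229080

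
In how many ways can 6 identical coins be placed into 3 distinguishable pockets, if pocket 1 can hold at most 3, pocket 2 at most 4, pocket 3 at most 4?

By stars and bars, unrestricted non-negative solutions to x_1+…+x_3 = 6 number C(6+2,2) = 28.
Subtract solutions that violate a single cap (substitute x_i' = x_i − (cap_i+1)): x_1 ≥ 4 gives C(4,2) = 6; x_2 ≥ 5 gives C(3,2) = 3; x_3 ≥ 5 gives C(3,2) = 3. Together 12.
No two caps can be exceeded simultaneously, so the pair terms are all 0.
By inclusion–exclusion the count is 28 − 12 + 0 = 16.

16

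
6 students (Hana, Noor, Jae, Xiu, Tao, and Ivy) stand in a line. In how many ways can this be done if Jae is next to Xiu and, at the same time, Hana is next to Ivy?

96

Treat {Jae,Xiu} as one block (2 orders) and {Hana,Ivy} as another (2 orders).
That leaves 4 units to arrange: 2 × 2 × 4! = 4 × 24 = 96.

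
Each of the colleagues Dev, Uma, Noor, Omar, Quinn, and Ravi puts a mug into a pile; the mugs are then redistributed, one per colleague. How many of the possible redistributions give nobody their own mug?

265

This is the derangement count D_6: permutations of 6 items with no fixed point.
By inclusion–exclusion this is Σ_{j=0}^{6} (−1)^j C(6,j)·(6−j)!.
Computing: 720 − 720 + 360 − 120 + 30 − 6 + 1 = 265.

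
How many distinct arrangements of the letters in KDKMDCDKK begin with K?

1120

Fix K in the first position and arrange the remaining 8 letters.
Those 8 letters have D appearing 3 times and K appearing 3 times, giving (8)!/(3!·3!) = 1120.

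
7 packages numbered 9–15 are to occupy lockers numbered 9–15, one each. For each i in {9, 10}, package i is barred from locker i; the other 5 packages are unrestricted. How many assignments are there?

Let Aᵢ (for i ∈ {9, 10}) be the placements that put package i in its forbidden locker. Any j of these fix j positions, leaving (7−j)! ways to fill the rest, and there are C(2,j) ways to pick which j.
By inclusion–exclusion, the number of valid placements is Σ_{j=0}^{2} (−1)^j C(2,j)·(7−j)!.
Computing: 5040 − 1440 + 120 = 3720.

3720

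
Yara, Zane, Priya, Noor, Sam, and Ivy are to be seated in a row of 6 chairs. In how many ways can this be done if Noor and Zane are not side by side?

480

Of the 6! = 720 arrangements, those with Noor and Zane adjacent number 2 × 5! = 240 (treat the pair as a block with 2 internal orders).
So 720 − 240 = 480 arrangements keep them apart.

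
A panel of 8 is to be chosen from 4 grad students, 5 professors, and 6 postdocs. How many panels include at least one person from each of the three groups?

Unrestricted: C(15,8) = 6435 ways to pick any 8 of the 15.
Subtract selections that omit an entire group: no grad students → C(11,8) = 165; no professors → C(10,8) = 45; no postdocs → C(9,8) = 9.
Add back selections omitting two groups (i.e. drawn from a single group): C(4,8) + C(5,8) + C(6,8) = 0.
By inclusion–exclusion: 6435 − 219 + 0 = 6216.

6216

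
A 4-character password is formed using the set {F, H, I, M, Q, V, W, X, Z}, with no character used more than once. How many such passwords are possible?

3024

This is a permutation of 4 out of 9: P(9,4) = 9!/5!.
That product is 9 × 8 × 7 × 6 = 3024.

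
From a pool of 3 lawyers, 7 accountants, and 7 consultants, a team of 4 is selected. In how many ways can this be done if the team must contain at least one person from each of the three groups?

1029

With no constraint there are C(17,4) = 2380 possible selections.
Subtract selections that omit an entire group: no lawyers → C(14,4) = 1001; no accountants → C(10,4) = 210; no consultants → C(10,4) = 210.
Add back selections omitting two groups (i.e. drawn from a single group): C(3,4) + C(7,4) + C(7,4) = 70.
By inclusion–exclusion: 2380 − 1421 + 70 = 1029.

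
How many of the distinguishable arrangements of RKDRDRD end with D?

With the last slot taken by D, it remains to arrange the other 6 letters (RKRDRD).
Those 6 letters have D appearing twice and R appearing 3 times, giving (6)!/(3!·2!) = 60.

60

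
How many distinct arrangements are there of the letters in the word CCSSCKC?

105

CCSSCKC has 7 letters with C appearing 4 times and S appearing twice.
So there are 7! / (4!·2!) = 105 distinguishable arrangements.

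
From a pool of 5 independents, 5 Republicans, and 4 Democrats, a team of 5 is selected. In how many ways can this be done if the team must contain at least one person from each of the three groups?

1500

Total 5-person selections from all 14: C(14,5) = 2002.
Subtract selections that omit an entire group: no independents → C(9,5) = 126; no Republicans → C(9,5) = 126; no Democrats → C(10,5) = 252.
Add back selections omitting two groups (i.e. drawn from a single group): C(5,5) + C(5,5) + C(4,5) = 2.
By inclusion–exclusion: 2002 − 504 + 2 = 1500.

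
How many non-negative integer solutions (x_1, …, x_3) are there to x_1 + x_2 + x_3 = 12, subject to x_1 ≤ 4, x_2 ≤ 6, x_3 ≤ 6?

By stars and bars, unrestricted non-negative solutions to x_1+…+x_3 = 12 number C(12+2,2) = 91.
Subtract solutions that violate a single cap (substitute x_i' = x_i − (cap_i+1)): x_1 ≥ 5 gives C(9,2) = 36; x_2 ≥ 7 gives C(7,2) = 21; x_3 ≥ 7 gives C(7,2) = 21. Together 78.
Add back pairs where two caps are both exceeded: 1 + 1 + 0 = 2.
By inclusion–exclusion the count is 91 − 78 + 2 = 15.

15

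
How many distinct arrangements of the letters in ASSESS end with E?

5

Fix E in the last position and arrange the remaining 5 letters.
Those 5 letters have S appearing 4 times, giving (5)!/(4!) = 5.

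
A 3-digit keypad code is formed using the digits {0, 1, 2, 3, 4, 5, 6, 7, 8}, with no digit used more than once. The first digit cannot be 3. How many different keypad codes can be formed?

The first digit has 9−1 = 8 choices (anything except 3).
The remaining 2 digits are filled from the other 8 symbols without repetition: 8 × 7 = 56.
Total: 8 × 56 = 448.

448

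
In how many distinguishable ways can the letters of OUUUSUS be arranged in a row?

105

OUUUSUS has 7 letters with S appearing twice and U appearing 4 times.
So there are 7! / (4!·2!) = 105 distinguishable arrangements.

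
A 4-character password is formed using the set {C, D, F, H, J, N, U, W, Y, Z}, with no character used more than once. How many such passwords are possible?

Choose and order 4 of the 10 symbols: the first character has 10 options, the next 9, then 8, 7.
That product is 10 × 9 × 8 × 7 = 5040.

5040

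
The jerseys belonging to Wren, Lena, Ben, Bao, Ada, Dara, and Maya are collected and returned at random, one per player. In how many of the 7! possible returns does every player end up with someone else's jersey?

1854

This is the derangement count D_7: permutations of 7 items with no fixed point.
By inclusion–exclusion this is Σ_{j=0}^{7} (−1)^j C(7,j)·(7−j)!.
Computing: 5040 − 5040 + 2520 − 840 + 210 − 42 + 7 − 1 = 1854.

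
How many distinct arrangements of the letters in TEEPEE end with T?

With the last slot taken by T, it remains to arrange the other 5 letters (EEPEE).
Those 5 letters have E appearing 4 times, giving (5)!/(4!) = 5.

5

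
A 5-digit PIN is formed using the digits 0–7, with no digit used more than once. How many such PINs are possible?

With no repetition, fill the 5 digits in order: 8 choices, then 7, down to 4.
That product is 8 × 7 × 6 × 5 × 4 = 6720.

6720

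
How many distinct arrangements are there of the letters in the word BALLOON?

Letter multiplicities in BALLOON: A×1, B×1, L×2, N×1, O×2.
The number of distinct arrangements is 7!/(2!·2!) = 5040/4 = 1260.

1260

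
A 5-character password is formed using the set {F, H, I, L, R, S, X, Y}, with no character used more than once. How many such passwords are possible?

6720

With no repetition, fill the 5 characters in order: 8 choices, then 7, down to 4.
8 × 7 × 6 × 5 × 4 = 6720.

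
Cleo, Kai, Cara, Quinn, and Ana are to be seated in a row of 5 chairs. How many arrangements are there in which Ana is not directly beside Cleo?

72

There are 5! = 120 arrangements in all. If Ana and Cleo are adjacent, merging them into one block gives 2·(4)! = 48 arrangements.
Complementary counting: 120 − 48 = 72.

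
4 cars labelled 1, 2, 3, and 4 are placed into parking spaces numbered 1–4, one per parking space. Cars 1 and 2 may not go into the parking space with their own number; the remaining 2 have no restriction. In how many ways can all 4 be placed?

14

Let Aᵢ (for i ∈ {1, 2}) be the placements that put car i in its forbidden parking space. Any j of these fix j positions, leaving (4−j)! ways to fill the rest, and there are C(2,j) ways to pick which j.
By inclusion–exclusion, the number of valid placements is Σ_{j=0}^{2} (−1)^j C(2,j)·(4−j)!.
Computing: 24 − 12 + 2 = 14.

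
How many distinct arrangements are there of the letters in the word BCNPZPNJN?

30240

Letter multiplicities in BCNPZPNJN: B×1, C×1, J×1, N×3, P×2, Z×1.
So there are 9! / (3!·2!) = 30240 distinguishable arrangements.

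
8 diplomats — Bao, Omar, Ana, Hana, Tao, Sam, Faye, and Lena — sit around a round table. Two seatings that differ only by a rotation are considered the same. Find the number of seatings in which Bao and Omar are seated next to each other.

Treat {Bao, Omar} as one unit (2 internal orders) and seat the resulting 7 units around the table: (6)! circular arrangements.
So 2 × (6)! = 2 × 720 = 1440.

1440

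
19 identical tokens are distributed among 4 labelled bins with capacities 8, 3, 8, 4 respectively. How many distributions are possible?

By stars and bars, unrestricted non-negative solutions to x_1+…+x_4 = 19 number C(19+3,3) = 1540.
Subtract solutions that violate a single cap (substitute x_i' = x_i − (cap_i+1)): x_1 ≥ 9 gives C(13,3) = 286; x_2 ≥ 4 gives C(18,3) = 816; x_3 ≥ 9 gives C(13,3) = 286; x_4 ≥ 5 gives C(17,3) = 680. Together 2068.
Add back pairs where two caps are both exceeded: 84 + 4 + 56 + 84 + 286 + 56 = 570.
Subtract triples: 0 + 4 + 0 + 4 = 8.
By inclusion–exclusion the count is 1540 − 2068 + 570 − 8 = 34.

34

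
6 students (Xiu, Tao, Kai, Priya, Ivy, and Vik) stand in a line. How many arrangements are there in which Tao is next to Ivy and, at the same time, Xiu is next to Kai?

Treat {Tao,Ivy} as one block (2 orders) and {Xiu,Kai} as another (2 orders).
That leaves 4 units to arrange: 2 × 2 × 4! = 4 × 24 = 96.

96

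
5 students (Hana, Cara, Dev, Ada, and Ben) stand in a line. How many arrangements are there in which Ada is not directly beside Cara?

There are 5! = 120 arrangements in all. If Ada and Cara are adjacent, merging them into one block gives 2·(4)! = 48 arrangements.
Complementary counting: 120 − 48 = 72.

72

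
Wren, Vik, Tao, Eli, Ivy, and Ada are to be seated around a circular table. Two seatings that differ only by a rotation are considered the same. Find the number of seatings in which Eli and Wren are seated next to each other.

Treat {Eli, Wren} as one unit (2 internal orders) and seat the resulting 5 units around the table: (4)! circular arrangements.
So 2 × (4)! = 2 × 24 = 48.

48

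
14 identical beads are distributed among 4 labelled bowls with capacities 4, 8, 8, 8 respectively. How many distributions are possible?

295

By stars and bars, unrestricted non-negative solutions to x_1+…+x_4 = 14 number C(14+3,3) = 680.
Subtract solutions that violate a single cap (substitute x_i' = x_i − (cap_i+1)): x_1 ≥ 5 gives C(12,3) = 220; x_2 ≥ 9 gives C(8,3) = 56; x_3 ≥ 9 gives C(8,3) = 56; x_4 ≥ 9 gives C(8,3) = 56. Together 388.
Add back pairs where two caps are both exceeded: 1 + 1 + 1 + 0 + 0 + 0 = 3.
By inclusion–exclusion the count is 680 − 388 + 3 = 295.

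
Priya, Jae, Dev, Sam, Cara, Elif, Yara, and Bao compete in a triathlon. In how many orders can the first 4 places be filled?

1680

This is an ordered selection of 4 from 8: P(8,4).
That gives 8 × 7 × 6 × 5 = 1680.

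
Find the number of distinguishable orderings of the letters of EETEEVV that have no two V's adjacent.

75

There are 7!/(4!·2!) = 105 arrangements of EETEEVV in total.
Arrangements with the V's together: treat VV as one letter, giving (6)!/(4!) = 30.
Hence 105 − 30 = 75.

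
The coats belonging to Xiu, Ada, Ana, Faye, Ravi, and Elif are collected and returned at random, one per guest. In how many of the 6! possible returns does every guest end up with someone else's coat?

Let Aᵢ be the assignments in which guest i gets their own coat. We want the size of the complement of A₁∪…∪A_6.
By inclusion–exclusion this is Σ_{j=0}^{6} (−1)^j C(6,j)·(6−j)!.
Computing: 720 − 720 + 360 − 120 + 30 − 6 + 1 = 265.

265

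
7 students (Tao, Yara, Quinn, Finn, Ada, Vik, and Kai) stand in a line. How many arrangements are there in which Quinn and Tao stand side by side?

Place the 5 others and the Quinn-Tao pair as 6 objects in a line; the pair has 2 internal arrangements.
So the count is 2·(6)! = 1440.

1440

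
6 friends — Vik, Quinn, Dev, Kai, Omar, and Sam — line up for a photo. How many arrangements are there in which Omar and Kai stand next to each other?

Place the 4 others and the Omar-Kai pair as 5 objects in a line; the pair has 2 internal arrangements.
So the count is 2·(5)! = 240.

240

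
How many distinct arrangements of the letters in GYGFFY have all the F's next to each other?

Treat the 2 copies of F as a single block. The multiset to arrange is then {FF, G, G, Y, Y}, 5 items in all.
That gives (5)!/(2!·2!) = 30 arrangements.

30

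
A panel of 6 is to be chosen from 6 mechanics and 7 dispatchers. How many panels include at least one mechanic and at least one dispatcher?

With no constraint there are C(13,6) = 1716 possible selections.
Subtract selections that omit an entire group: no mechanics → C(7,6) = 7; no dispatchers → C(6,6) = 1.
Both groups omitted at once is impossible, so 1716 − 8 = 1708.

1708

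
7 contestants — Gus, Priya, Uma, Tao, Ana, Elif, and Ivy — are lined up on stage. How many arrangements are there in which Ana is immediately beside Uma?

1440

Treat {Ana, Uma} as a single unit. There are 6 units to order, and the pair itself can be ordered 2 ways.
So the count is 2·(6)! = 1440.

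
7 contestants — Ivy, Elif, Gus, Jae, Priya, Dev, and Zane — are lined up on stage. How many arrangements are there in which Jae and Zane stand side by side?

1440

Place the 5 others and the Jae-Zane pair as 6 objects in a line; the pair has 2 internal arrangements.
So the count is 2·(6)! = 1440.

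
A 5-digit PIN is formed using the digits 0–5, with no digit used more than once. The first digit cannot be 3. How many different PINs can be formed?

600

The first digit has 6−1 = 5 choices (anything except 3).
The remaining 4 digits are filled from the other 5 symbols without repetition: 5 × 4 × 3 × 2 = 120.
Total: 5 × 120 = 600.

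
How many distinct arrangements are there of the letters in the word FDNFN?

The 5 letters of FDNFN have repeats: F appearing twice and N appearing twice.
So there are 5! / (2!·2!) = 30 distinguishable arrangements.

30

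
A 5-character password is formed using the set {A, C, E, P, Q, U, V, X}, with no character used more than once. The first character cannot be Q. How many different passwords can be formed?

5880

The first character has 8−1 = 7 choices (anything except Q).
The remaining 4 characters are filled from the other 7 symbols without repetition: 7 × 6 × 5 × 4 = 840.
Total: 7 × 840 = 5880.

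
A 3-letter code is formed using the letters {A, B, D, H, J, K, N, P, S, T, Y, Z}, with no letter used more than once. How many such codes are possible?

1320

With no repetition, fill the 3 letters in order: 12 choices, then 11, down to 10.
That product is 12 × 11 × 10 = 1320.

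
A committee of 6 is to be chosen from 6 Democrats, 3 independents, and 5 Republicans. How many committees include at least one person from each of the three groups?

2430

Total 6-person selections from all 14: C(14,6) = 3003.
Selections missing a whole group: no Democrats → C(8,6) = 28; no independents → C(11,6) = 462; no Republicans → C(9,6) = 84.
Add back selections omitting two groups (i.e. drawn from a single group): C(6,6) + C(3,6) + C(5,6) = 1.
By inclusion–exclusion: 3003 − 574 + 1 = 2430.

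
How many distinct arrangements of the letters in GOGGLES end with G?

Fix G in the last position and arrange the remaining 6 letters.
Those 6 letters have G appearing twice, giving (6)!/(2!) = 360.

360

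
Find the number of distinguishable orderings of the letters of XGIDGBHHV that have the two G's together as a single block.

20160

Treat the 2 copies of G as a single block. The multiset to arrange is then {GG, B, D, H, H, I, V, X}, 8 items in all.
That gives (8)!/(2!) = 20160 arrangements.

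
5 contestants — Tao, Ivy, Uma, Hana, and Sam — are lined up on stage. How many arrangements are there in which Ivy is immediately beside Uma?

48

Treat {Ivy, Uma} as a single unit. There are 4 units to order, and the pair itself can be ordered 2 ways.
That gives 2 × 4! = 2 × 24 = 48.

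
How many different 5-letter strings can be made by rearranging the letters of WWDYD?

30

The 5 letters of WWDYD have repeats: D appearing twice and W appearing twice.
Dividing 5! = 120 by 2!·2! = 4 for the repeated letters gives 30.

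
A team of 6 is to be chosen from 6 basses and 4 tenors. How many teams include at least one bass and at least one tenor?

209

Unrestricted: C(10,6) = 210 ways to pick any 6 of the 10.
Selections missing a whole group: no basses → C(4,6) = 0; no tenors → C(6,6) = 1.
Both groups omitted at once is impossible, so 210 − 1 = 209.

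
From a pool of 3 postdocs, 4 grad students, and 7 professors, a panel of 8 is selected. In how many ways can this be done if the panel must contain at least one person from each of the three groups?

2793

Total 8-person selections from all 14: C(14,8) = 3003.
Subtract selections that omit an entire group: no postdocs → C(11,8) = 165; no grad students → C(10,8) = 45; no professors → C(7,8) = 0.
Add back selections omitting two groups (i.e. drawn from a single group): C(3,8) + C(4,8) + C(7,8) = 0.
By inclusion–exclusion: 3003 − 210 + 0 = 2793.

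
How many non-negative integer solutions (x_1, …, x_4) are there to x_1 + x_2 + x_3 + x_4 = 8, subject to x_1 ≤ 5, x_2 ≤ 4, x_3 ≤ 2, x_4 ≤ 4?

By stars and bars, unrestricted non-negative solutions to x_1+…+x_4 = 8 number C(8+3,3) = 165.
Subtract solutions that violate a single cap (substitute x_i' = x_i − (cap_i+1)): x_1 ≥ 6 gives C(5,3) = 10; x_2 ≥ 5 gives C(6,3) = 20; x_3 ≥ 3 gives C(8,3) = 56; x_4 ≥ 5 gives C(6,3) = 20. Together 106.
Add back pairs where two caps are both exceeded: 0 + 0 + 0 + 1 + 0 + 1 = 2.
By inclusion–exclusion the count is 165 − 106 + 2 = 61.

61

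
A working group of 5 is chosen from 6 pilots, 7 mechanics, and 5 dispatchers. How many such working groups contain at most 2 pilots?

7062

Split by how many pilots are chosen (0 through 2).
Sum: C(6,0)·C(12,5) + C(6,1)·C(12,4) + C(6,2)·C(12,3) = 792 + 2970 + 3300 = 7062.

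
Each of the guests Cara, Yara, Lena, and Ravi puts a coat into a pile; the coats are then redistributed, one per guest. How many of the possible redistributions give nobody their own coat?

This is the derangement count D_4: permutations of 4 items with no fixed point.
By inclusion–exclusion this is Σ_{j=0}^{4} (−1)^j C(4,j)·(4−j)!.
Computing: 24 − 24 + 12 − 4 + 1 = 9.

9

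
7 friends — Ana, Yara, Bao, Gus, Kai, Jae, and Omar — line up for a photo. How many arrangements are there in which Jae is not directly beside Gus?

There are 7! = 5040 arrangements in all. If Jae and Gus are adjacent, merging them into one block gives 2·(6)! = 1440 arrangements.
Complementary counting: 5040 − 1440 = 3600.

3600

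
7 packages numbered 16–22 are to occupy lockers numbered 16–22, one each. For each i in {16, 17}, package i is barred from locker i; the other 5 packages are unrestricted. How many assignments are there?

Let Aᵢ (for i ∈ {16, 17}) be the placements that put package i in its forbidden locker. Any j of these fix j positions, leaving (7−j)! ways to fill the rest, and there are C(2,j) ways to pick which j.
By inclusion–exclusion, the number of valid placements is Σ_{j=0}^{2} (−1)^j C(2,j)·(7−j)!.
Computing: 5040 − 1440 + 120 = 3720.

3720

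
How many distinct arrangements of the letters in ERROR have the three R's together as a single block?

6

Treat the 3 copies of R as a single block. The multiset to arrange is then {RRR, E, O}, 3 items in all.
All 3 items are distinct, so there are (3)! = 6 arrangements.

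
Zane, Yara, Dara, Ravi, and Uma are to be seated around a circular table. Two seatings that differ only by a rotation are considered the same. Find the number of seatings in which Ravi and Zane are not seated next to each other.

12

Without the restriction there are (4)! = 24 seatings.
Those with Ravi next to Zane: fuse the pair into one unit and seat 4 units around a circle — 2·(3)! = 12.
Subtracting, 24 − 12 = 12.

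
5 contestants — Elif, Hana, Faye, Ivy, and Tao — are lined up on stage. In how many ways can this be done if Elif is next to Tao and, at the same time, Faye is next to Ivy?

24

Treat {Elif,Tao} as one block (2 orders) and {Faye,Ivy} as another (2 orders).
That leaves 3 units to arrange: 2 × 2 × 3! = 4 × 6 = 24.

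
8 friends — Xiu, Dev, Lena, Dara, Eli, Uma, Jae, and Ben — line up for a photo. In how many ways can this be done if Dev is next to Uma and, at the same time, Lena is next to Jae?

Treat {Dev,Uma} as one block (2 orders) and {Lena,Jae} as another (2 orders).
That leaves 6 units to arrange: 2 × 2 × 6! = 4 × 720 = 2880.

2880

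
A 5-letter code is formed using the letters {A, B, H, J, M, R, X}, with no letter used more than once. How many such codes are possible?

Choose and order 5 of the 7 symbols: the first letter has 7 options, the next 6, and so on down to 3.
7 × 6 × 5 × 4 × 3 = 2520.

2520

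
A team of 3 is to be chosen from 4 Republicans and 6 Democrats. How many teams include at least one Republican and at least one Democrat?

96

Total 3-person selections from all 10: C(10,3) = 120.
Selections missing a whole group: no Republicans → C(6,3) = 20; no Democrats → C(4,3) = 4.
Both groups omitted at once is impossible, so 120 − 24 = 96.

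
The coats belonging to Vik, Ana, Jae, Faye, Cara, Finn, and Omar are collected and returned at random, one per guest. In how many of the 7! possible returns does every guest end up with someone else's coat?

1854

Count assignments avoiding every fixed point. For any j of the 7 guests fixed to their own coat, the other 7−j can be arranged in (7−j)! ways.
By inclusion–exclusion this is Σ_{j=0}^{7} (−1)^j C(7,j)·(7−j)!.
Computing: 5040 − 5040 + 2520 − 840 + 210 − 42 + 7 − 1 = 1854.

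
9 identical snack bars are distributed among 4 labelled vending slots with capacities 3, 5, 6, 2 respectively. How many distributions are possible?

61

By stars and bars, unrestricted non-negative solutions to x_1+…+x_4 = 9 number C(9+3,3) = 220.
Subtract solutions that violate a single cap (substitute x_i' = x_i − (cap_i+1)): x_1 ≥ 4 gives C(8,3) = 56; x_2 ≥ 6 gives C(6,3) = 20; x_3 ≥ 7 gives C(5,3) = 10; x_4 ≥ 3 gives C(9,3) = 84. Together 170.
Add back pairs where two caps are both exceeded: 0 + 0 + 10 + 0 + 1 + 0 = 11.
By inclusion–exclusion the count is 220 − 170 + 11 = 61.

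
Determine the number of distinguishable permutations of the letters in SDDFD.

20

Letter multiplicities in SDDFD: D×3, F×1, S×1.
The number of distinct arrangements is 5!/(3!) = 120/6 = 20.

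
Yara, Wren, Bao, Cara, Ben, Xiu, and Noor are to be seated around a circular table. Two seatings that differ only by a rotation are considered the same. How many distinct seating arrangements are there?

720

Fix one person's seat to break rotational symmetry; the remaining 6 people can be arranged in (6)! = 720 ways.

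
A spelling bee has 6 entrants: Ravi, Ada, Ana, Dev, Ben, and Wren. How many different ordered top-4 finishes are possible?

This is an ordered selection of 4 from 6: P(6,4).
That gives 6 × 5 × 4 × 3 = 360.

360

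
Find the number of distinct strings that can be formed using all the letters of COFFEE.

180

Letter multiplicities in COFFEE: C×1, E×2, F×2, O×1.
The number of distinct arrangements is 6!/(2!·2!) = 720/4 = 180.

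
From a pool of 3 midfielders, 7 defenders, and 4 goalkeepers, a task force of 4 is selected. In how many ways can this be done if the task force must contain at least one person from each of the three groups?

462

Total 4-person selections from all 14: C(14,4) = 1001.
Subtract selections that omit an entire group: no midfielders → C(11,4) = 330; no defenders → C(7,4) = 35; no goalkeepers → C(10,4) = 210.
Add back selections omitting two groups (i.e. drawn from a single group): C(3,4) + C(7,4) + C(4,4) = 36.
By inclusion–exclusion: 1001 − 575 + 36 = 462.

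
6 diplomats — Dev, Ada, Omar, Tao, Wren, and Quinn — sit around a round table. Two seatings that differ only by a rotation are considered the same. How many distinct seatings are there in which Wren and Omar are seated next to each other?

Treat {Wren, Omar} as one unit (2 internal orders) and seat the resulting 5 units around the table: (4)! circular arrangements.
So 2 × (4)! = 2 × 24 = 48.

48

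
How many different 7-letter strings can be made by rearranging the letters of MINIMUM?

420

MINIMUM has 7 letters with I appearing twice and M appearing 3 times.
Dividing 7! = 5040 by 3!·2! = 12 for the repeated letters gives 420.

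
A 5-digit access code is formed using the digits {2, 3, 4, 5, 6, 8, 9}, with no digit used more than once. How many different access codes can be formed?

2520

With no repetition, fill the 5 digits in order: 7 choices, then 6, down to 3.
That product is 7 × 6 × 5 × 4 × 3 = 2520.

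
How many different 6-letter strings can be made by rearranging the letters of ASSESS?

The 6 letters of ASSESS have repeats: S appearing 4 times.
Dividing 6! = 720 by 4! = 24 for the repeated letters gives 30.

30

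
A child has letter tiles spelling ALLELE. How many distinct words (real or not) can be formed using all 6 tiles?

60

The 6 letters of ALLELE have repeats: E appearing twice and L appearing 3 times.
The number of distinct arrangements is 6!/(3!·2!) = 720/12 = 60.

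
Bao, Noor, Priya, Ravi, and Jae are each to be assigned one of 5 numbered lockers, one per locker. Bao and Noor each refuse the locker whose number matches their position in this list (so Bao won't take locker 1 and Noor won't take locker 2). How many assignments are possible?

Let Aᵢ (for i ∈ {1, 2}) be the placements that put person i in their forbidden locker. Any j of these fix j positions, leaving (5−j)! ways to fill the rest, and there are C(2,j) ways to pick which j.
By inclusion–exclusion, the number of valid placements is Σ_{j=0}^{2} (−1)^j C(2,j)·(5−j)!.
Computing: 120 − 48 + 6 = 78.

78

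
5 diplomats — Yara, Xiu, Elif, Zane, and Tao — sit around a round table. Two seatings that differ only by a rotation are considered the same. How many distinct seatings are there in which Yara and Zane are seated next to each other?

12

Treat {Yara, Zane} as one unit (2 internal orders) and seat the resulting 4 units around the table: (3)! circular arrangements.
So 2 × (3)! = 2 × 6 = 12.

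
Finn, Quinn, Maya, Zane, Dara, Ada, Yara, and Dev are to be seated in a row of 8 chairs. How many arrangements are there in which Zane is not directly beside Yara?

30240

Of the 8! = 40320 arrangements, those with Zane and Yara adjacent number 2 × 7! = 10080 (treat the pair as a block with 2 internal orders).
Complementary counting: 40320 − 10080 = 30240.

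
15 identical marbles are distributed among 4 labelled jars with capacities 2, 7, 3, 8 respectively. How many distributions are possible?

42

Ignoring the caps, the number of non-negative solutions to x_1+…+x_4 = 15 is C(18,3) = 816.
Subtract solutions that violate a single cap (substitute x_i' = x_i − (cap_i+1)): x_1 ≥ 3 gives C(15,3) = 455; x_2 ≥ 8 gives C(10,3) = 120; x_3 ≥ 4 gives C(14,3) = 364; x_4 ≥ 9 gives C(9,3) = 84. Together 1023.
Add back pairs where two caps are both exceeded: 35 + 165 + 20 + 20 + 0 + 10 = 250.
Subtract triples: 1 + 0 + 0 + 0 = 1.
By inclusion–exclusion the count is 816 − 1023 + 250 − 1 = 42.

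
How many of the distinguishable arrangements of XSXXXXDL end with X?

210

With the last slot taken by X, it remains to arrange the other 7 letters (SXXXXDL).
Those 7 letters have X appearing 4 times, giving (7)!/(4!) = 210.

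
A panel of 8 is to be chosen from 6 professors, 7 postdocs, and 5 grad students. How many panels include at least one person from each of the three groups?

Unrestricted: C(18,8) = 43758 ways to pick any 8 of the 18.
Selections missing a whole group: no professors → C(12,8) = 495; no postdocs → C(11,8) = 165; no grad students → C(13,8) = 1287.
Add back selections omitting two groups (i.e. drawn from a single group): C(6,8) + C(7,8) + C(5,8) = 0.
By inclusion–exclusion: 43758 − 1947 + 0 = 41811.

41811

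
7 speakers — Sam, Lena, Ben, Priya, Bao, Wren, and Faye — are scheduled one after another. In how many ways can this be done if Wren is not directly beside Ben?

Of the 7! = 5040 arrangements, those with Wren and Ben adjacent number 2 × 6! = 1440 (treat the pair as a block with 2 internal orders).
So 5040 − 1440 = 3600 arrangements keep them apart.

3600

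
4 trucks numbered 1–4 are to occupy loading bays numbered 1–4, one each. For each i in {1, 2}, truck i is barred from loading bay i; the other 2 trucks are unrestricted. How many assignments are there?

14

Let Aᵢ (for i ∈ {1, 2}) be the placements that put truck i in its forbidden loading bay. Any j of these fix j positions, leaving (4−j)! ways to fill the rest, and there are C(2,j) ways to pick which j.
By inclusion–exclusion, the number of valid placements is Σ_{j=0}^{2} (−1)^j C(2,j)·(4−j)!.
Computing: 24 − 12 + 2 = 14.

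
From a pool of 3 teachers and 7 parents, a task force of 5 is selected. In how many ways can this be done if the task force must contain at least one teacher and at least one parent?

Unrestricted: C(10,5) = 252 ways to pick any 5 of the 10.
Selections missing a whole group: no teachers → C(7,5) = 21; no parents → C(3,5) = 0.
Both groups omitted at once is impossible, so 252 − 21 = 231.

231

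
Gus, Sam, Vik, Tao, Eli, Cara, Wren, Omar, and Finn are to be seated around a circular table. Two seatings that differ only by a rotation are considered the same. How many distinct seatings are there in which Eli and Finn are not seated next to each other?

Without the restriction there are (8)! = 40320 seatings.
Those with Eli next to Finn: fuse the pair into one unit and seat 8 units around a circle — 2·(7)! = 10080.
Subtracting, 40320 − 10080 = 30240.

30240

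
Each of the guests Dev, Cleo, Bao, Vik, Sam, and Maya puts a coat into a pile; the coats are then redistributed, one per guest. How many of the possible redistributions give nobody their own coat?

Count assignments avoiding every fixed point. For any j of the 6 guests fixed to their own coat, the other 6−j can be arranged in (6−j)! ways.
By inclusion–exclusion this is Σ_{j=0}^{6} (−1)^j C(6,j)·(6−j)!.
Computing: 720 − 720 + 360 − 120 + 30 − 6 + 1 = 265.

265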